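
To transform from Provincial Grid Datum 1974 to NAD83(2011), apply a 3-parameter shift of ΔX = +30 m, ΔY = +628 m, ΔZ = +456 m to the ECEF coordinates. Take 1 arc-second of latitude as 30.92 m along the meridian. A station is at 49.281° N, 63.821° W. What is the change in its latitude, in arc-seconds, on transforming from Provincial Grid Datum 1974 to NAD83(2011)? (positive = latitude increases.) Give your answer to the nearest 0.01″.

Δφ = 23.11″

sin φ = 0.757918, cos φ = 0.652350, sin λ = -0.897420, cos λ = 0.441177.
North component: ΔN = −sin φ cos λ·ΔX − sin φ sin λ·ΔY + cos φ·ΔZ = −(0.757918)(0.441177)(30) − (0.757918)(-0.897420)(628) + (0.652350)(456) = 714.59 m.
1° of latitude spans 3600 × 30.92 = 111312 m, so Δφ = 714.59 / 111312 × 3600 = 23.111″.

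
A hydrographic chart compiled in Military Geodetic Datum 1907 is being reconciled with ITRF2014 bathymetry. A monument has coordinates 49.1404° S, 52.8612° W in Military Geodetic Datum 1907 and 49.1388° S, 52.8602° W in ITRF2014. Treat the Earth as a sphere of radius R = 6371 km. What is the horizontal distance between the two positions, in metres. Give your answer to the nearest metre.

192 m

Δφ = -49.1388° − -49.1404° = +0.0016°; Δλ = -52.8602° − -52.8612° = +0.0010°.
1° along a meridian = πR/180 = 111195 m.
ΔN = Δφ × 111195 = 177.9 m; ΔE = Δλ × 111195 × cos(-49.1404°) = +0.0010 × 111195 × 0.654208 = 72.7 m.
Distance = √(ΔE² + ΔN²) = √(72.7² + 177.9²) = 192.2 m.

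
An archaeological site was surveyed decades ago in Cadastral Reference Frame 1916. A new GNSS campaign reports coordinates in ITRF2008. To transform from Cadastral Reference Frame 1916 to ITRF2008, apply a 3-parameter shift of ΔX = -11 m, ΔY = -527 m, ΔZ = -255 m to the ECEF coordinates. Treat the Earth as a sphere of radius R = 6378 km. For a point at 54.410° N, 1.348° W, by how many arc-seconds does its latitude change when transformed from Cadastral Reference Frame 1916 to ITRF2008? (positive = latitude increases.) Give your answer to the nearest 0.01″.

sin φ = 0.813202, cos φ = 0.581981, sin λ = -0.023525, cos λ = 0.999723.
North component: ΔN = −sin φ cos λ·ΔX − sin φ sin λ·ΔY + cos φ·ΔZ = −(0.813202)(0.999723)(-11) − (0.813202)(-0.023525)(-527) + (0.581981)(-255) = -149.54 m.
1° of latitude spans πR/180 = 111317 m, so Δφ = -149.54 / 111317 × 3600 = -4.836″.

Δφ = -4.84″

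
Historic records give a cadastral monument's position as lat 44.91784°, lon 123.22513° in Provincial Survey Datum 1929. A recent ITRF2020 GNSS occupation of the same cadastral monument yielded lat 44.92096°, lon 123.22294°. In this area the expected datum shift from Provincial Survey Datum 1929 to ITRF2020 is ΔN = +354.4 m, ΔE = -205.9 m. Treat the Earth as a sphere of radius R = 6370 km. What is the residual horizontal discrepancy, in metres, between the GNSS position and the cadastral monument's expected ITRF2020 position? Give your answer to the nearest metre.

34 m

Observed coordinate differences: Δφ = +0.00312°, Δλ = -0.00219°.
Converting to metres (1° lat = 111177 m, cos φ = 0.708120): observed ΔN = 346.9 m, observed ΔE = -172.4 m.
Subtracting the expected shift leaves a residual of 346.9 − (354.4) = -7.5 m north and -172.4 − (-205.9) = 33.5 m east.
Residual distance = √((-7.5)² + 33.5²) = 34.3 m.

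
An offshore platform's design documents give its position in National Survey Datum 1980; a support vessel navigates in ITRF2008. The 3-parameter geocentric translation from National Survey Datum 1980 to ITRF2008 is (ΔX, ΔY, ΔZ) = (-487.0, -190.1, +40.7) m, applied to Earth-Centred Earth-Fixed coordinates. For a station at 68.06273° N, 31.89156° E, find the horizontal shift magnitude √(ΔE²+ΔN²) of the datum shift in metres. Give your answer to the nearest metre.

At φ = 68.06273°, λ = 31.89156°: sin φ = 0.927593, cos φ = 0.373591, sin λ = 0.528313, cos λ = 0.849050.
ΔE = −sin λ·ΔX + cos λ·ΔY = −(0.528313)·(-487.0) + (0.849050)·(-190.1) = 95.88 m.
ΔN = −sin φ cos λ·ΔX − sin φ sin λ·ΔY + cos φ·ΔZ = −(0.927593)(0.849050)(-487.0) − (0.927593)(0.528313)(-190.1) + (0.373591)(40.7) = 491.91 m.
Horizontal magnitude = √(ΔE² + ΔN²) = √(95.88² + 491.91²) = 501.17 m.

501 m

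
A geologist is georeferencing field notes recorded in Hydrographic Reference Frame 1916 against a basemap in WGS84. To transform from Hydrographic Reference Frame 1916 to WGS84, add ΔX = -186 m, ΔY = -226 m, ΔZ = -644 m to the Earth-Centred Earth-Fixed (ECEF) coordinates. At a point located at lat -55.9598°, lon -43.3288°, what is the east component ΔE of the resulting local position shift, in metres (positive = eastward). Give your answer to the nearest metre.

At φ = -55.9598°, λ = -43.3288°: sin φ = -0.828645, cos φ = 0.559774, sin λ = -0.686184, cos λ = 0.727428.
ΔE = −sin λ·ΔX + cos λ·ΔY = −(-0.686184)·(-186) + (0.727428)·(-226) = -292.03 m.

ΔE = -292 m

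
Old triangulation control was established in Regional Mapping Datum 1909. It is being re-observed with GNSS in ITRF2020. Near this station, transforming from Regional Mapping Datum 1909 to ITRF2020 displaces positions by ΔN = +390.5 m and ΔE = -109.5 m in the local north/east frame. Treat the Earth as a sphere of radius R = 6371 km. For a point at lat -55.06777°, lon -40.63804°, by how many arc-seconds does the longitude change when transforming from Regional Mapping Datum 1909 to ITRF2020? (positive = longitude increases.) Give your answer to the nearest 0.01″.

At latitude -55.06777°, cos φ = 0.572607.
One radian of longitude at latitude φ spans R cos φ, so Δλ = ΔE / (R cos φ) = -109.5 / (6371000 × 0.572607) = -3.0016e-05 rad = -6.191″.

Δλ = -6.19″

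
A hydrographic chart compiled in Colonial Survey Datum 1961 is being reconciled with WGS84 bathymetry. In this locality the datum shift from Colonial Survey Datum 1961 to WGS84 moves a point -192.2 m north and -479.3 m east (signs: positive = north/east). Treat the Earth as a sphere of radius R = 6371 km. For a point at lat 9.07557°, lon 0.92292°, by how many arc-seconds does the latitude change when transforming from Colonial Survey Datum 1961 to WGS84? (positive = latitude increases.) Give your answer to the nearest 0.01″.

On a sphere of radius R, 1 rad of latitude = R, so Δφ = ΔN / R = -192.2 / 6371000 = -3.0168e-05 rad = -6.223″.

Δφ = -6.22″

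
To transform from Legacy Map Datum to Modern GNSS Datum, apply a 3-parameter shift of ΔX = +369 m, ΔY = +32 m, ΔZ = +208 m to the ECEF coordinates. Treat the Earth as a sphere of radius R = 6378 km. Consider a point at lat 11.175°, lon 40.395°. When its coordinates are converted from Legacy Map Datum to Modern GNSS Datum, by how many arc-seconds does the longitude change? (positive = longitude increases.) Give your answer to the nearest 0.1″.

Δλ = -7.1″

sin φ = 0.193806, cos φ = 0.981040, sin λ = 0.648053, cos λ = 0.761595.
East component: ΔE = −sin λ·ΔX + cos λ·ΔY = −(0.648053)(369) + (0.761595)(32) = -214.76 m.
1° of latitude spans πR/180 = 111317 m; at latitude φ, 1° of longitude spans that × cos φ = 109206.5 m, so Δλ = -214.76 / 109206.5 × 3600 = -7.080″.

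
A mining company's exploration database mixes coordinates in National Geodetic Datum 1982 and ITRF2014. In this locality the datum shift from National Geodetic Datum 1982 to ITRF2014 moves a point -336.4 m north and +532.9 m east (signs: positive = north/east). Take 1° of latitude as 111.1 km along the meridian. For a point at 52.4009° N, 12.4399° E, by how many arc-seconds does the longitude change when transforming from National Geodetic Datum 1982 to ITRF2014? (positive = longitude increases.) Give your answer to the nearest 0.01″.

Δλ = 28.30″

At latitude 52.4009°, cos φ = 0.610133.
1° of longitude at this latitude = 111.1 × cos φ = 67.79 km, so Δλ = 532.9 / 67785.7 = 0.0078615° = 28.302″.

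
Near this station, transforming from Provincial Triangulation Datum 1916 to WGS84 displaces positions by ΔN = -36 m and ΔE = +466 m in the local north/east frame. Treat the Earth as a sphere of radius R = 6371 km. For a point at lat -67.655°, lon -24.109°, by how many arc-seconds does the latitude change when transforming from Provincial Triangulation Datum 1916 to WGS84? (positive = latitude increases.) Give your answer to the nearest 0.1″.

On a sphere of radius R, 1 rad of latitude = R, so Δφ = ΔN / R = -36.0 / 6371000 = -5.6506e-06 rad = -1.166″.

Δφ = -1.2″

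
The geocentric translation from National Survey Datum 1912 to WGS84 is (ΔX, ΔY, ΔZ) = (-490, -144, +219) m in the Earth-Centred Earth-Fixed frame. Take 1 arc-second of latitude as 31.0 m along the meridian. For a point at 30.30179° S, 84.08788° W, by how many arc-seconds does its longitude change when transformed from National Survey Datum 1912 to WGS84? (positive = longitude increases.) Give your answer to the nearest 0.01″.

sin φ = -0.504555, cos φ = 0.863380, sin λ = -0.994681, cos λ = 0.103003.
East component: ΔE = −sin λ·ΔX + cos λ·ΔY = −(-0.994681)(-490) + (0.103003)(-144) = -502.23 m.
1° of latitude spans 3600 × 31.00 = 111600 m; at latitude φ, 1° of longitude spans that × cos φ = 96353.2 m, so Δλ = -502.23 / 96353.2 × 3600 = -18.764″.

Δλ = -18.76″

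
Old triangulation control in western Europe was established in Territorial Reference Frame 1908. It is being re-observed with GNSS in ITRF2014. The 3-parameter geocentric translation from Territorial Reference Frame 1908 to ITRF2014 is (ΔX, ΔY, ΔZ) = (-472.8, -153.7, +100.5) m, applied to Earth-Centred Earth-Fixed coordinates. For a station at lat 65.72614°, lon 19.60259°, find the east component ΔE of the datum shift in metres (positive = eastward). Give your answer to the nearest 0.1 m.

The local east axis at (φ, λ) is (−sin λ, cos λ, 0), so ΔE = −sin(19.60259°)·(-472.8) + cos(19.60259°)·(-153.7) = 13.83 m.

ΔE = 13.8 m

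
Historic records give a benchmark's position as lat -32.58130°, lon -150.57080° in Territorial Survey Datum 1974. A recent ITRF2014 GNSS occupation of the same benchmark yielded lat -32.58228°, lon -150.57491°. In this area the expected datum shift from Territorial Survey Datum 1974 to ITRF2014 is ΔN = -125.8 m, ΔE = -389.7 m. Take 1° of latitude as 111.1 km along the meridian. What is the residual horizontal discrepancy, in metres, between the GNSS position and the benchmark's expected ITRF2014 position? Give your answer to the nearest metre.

18 m

Observed coordinate differences: Δφ = -0.00098°, Δλ = -0.00411°.
Converting to metres (1° lat = 111100 m, cos φ = 0.842628): observed ΔN = -108.9 m, observed ΔE = -384.8 m.
Subtracting the expected shift leaves a residual of -108.9 − (-125.8) = 16.9 m north and -384.8 − (-389.7) = 4.9 m east.
Residual distance = √(16.9² + 4.9²) = 17.6 m.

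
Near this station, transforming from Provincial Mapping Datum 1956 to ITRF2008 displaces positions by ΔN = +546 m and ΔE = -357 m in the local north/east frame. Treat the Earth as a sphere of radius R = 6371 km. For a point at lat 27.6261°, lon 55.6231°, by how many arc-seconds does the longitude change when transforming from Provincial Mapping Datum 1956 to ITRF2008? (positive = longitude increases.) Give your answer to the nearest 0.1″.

Δλ = -13.0″

At latitude 27.6261°, cos φ = 0.885992.
One radian of longitude at latitude φ spans R cos φ, so Δλ = ΔE / (R cos φ) = -357.0 / (6371000 × 0.885992) = -6.3246e-05 rad = -13.045″.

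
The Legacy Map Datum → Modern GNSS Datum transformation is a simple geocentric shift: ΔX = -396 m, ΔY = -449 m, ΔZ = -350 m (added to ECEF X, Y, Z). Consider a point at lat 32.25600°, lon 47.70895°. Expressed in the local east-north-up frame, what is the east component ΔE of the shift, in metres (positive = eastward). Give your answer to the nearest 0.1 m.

The local east axis at (φ, λ) is (−sin λ, cos λ, 0), so ΔE = −sin(47.70895°)·(-396) + cos(47.70895°)·(-449) = -9.20 m.

ΔE = -9.2 m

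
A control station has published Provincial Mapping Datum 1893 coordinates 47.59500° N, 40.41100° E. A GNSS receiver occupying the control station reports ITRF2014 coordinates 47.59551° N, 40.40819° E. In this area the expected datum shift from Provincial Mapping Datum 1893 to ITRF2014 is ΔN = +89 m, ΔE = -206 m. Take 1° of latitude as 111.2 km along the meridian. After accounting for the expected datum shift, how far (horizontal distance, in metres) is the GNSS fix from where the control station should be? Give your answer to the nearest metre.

33 m

Observed coordinate differences: Δφ = +0.00051°, Δλ = -0.00281°.
Converting to metres (1° lat = 111200 m, cos φ = 0.674367): observed ΔN = 56.7 m, observed ΔE = -210.7 m.
Subtracting the expected shift leaves a residual of 56.7 − (89) = -32.3 m north and -210.7 − (-206) = -4.7 m east.
Residual distance = √((-32.3)² + (-4.7)²) = 32.6 m.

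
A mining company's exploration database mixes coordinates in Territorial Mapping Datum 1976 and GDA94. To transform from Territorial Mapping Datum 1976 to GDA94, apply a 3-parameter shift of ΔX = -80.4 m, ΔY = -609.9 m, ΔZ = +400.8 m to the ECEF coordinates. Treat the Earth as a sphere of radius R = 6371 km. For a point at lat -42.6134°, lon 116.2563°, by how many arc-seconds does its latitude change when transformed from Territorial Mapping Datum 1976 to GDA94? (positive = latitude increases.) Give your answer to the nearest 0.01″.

Δφ = -1.66″

sin φ = -0.677048, cos φ = 0.735939, sin λ = 0.896824, cos λ = -0.442387.
North component: ΔN = −sin φ cos λ·ΔX − sin φ sin λ·ΔY + cos φ·ΔZ = −(-0.677048)(-0.442387)(-80.4) − (-0.677048)(0.896824)(-609.9) + (0.735939)(400.8) = -51.28 m.
1° of latitude spans πR/180 = 111195 m, so Δφ = -51.28 / 111195 × 3600 = -1.660″.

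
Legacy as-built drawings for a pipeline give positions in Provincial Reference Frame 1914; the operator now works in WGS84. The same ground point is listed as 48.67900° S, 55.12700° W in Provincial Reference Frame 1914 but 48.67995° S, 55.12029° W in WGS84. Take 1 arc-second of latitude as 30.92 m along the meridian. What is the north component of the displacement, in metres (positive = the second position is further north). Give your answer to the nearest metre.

ΔN = -106 m

Δφ = -48.67995° − -48.67900° = -0.00095°; Δλ = -55.12029° − -55.12700° = +0.00671°.
1° of latitude = 3600 × 30.92 = 111312 m.
ΔN = Δφ × 111312 = -105.7 m; ΔE = Δλ × 111312 × cos(-48.67900°) = +0.00671 × 111312 × 0.660277 = 493.2 m.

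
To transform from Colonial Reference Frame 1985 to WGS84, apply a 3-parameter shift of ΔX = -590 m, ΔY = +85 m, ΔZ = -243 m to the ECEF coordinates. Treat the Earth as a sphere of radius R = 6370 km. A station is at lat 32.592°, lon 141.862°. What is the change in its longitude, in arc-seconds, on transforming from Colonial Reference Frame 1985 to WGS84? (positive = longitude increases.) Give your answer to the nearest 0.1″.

Δλ = 11.4″

sin φ = 0.538653, cos φ = 0.842528, sin λ = 0.617558, cos λ = -0.786526.
East component: ΔE = −sin λ·ΔX + cos λ·ΔY = −(0.617558)(-590) + (-0.786526)(85) = 297.50 m.
1° of latitude spans πR/180 = 111177 m; at latitude φ, 1° of longitude spans that × cos φ = 93670.1 m, so Δλ = 297.50 / 93670.1 × 3600 = 11.434″.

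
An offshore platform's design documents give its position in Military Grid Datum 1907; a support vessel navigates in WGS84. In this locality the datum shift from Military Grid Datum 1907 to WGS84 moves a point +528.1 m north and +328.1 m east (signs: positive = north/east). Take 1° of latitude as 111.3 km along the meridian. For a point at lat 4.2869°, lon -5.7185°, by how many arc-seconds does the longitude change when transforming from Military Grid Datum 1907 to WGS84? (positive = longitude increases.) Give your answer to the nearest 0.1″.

At latitude 4.2869°, cos φ = 0.997202.
1° of longitude at this latitude = 111.3 × cos φ = 110.99 km, so Δλ = 328.1 / 110988.6 = 0.0029562° = 10.642″.

Δλ = 10.6″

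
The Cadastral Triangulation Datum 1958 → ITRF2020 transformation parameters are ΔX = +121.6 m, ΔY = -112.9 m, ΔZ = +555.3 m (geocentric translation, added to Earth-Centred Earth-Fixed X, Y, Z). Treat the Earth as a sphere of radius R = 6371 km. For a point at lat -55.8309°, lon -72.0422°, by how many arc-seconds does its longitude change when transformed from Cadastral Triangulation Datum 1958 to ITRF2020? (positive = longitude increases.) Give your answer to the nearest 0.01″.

sin φ = -0.827384, cos φ = 0.561637, sin λ = -0.951284, cos λ = 0.308316.
East component: ΔE = −sin λ·ΔX + cos λ·ΔY = −(-0.951284)(121.6) + (0.308316)(-112.9) = 80.87 m.
1° of latitude spans πR/180 = 111195 m; at latitude φ, 1° of longitude spans that × cos φ = 62451.2 m, so Δλ = 80.87 / 62451.2 × 3600 = 4.662″.

Δλ = 4.66″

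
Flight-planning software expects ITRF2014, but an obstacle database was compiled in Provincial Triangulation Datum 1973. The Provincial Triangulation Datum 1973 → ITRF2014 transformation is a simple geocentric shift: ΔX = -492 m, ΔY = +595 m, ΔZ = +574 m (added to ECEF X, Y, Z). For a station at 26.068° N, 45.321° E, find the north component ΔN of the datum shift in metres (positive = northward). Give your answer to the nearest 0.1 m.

ΔN = 481.7 m

The local north axis is (−sin φ cos λ, −sin φ sin λ, cos φ), giving ΔN = 152.020 − 185.917 + 515.609 = 481.71 m.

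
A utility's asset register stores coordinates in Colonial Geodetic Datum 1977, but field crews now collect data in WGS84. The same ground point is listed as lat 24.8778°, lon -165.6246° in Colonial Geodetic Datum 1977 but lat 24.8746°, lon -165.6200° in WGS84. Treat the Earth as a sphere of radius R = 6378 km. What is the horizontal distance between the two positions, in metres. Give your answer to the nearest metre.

Δφ = 24.8746° − 24.8778° = -0.0032°; Δλ = -165.6200° − -165.6246° = +0.0046°.
1° along a meridian = πR/180 = 111317 m.
ΔN = Δφ × 111317 = -356.2 m; ΔE = Δλ × 111317 × cos(24.8778°) = +0.0046 × 111317 × 0.907207 = 464.5 m.
Distance = √(ΔE² + ΔN²) = √(464.5² + (-356.2)²) = 585.4 m.

585 m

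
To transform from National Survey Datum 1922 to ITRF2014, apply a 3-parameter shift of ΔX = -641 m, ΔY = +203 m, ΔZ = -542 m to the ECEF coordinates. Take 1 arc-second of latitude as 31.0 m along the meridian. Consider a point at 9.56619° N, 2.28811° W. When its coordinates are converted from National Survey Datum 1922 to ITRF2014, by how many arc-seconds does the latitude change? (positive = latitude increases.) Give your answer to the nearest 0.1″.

sin φ = 0.166187, cos φ = 0.986094, sin λ = -0.039924, cos λ = 0.999203.
North component: ΔN = −sin φ cos λ·ΔX − sin φ sin λ·ΔY + cos φ·ΔZ = −(0.166187)(0.999203)(-641) − (0.166187)(-0.039924)(203) + (0.986094)(-542) = -426.68 m.
1° of latitude spans 3600 × 31.00 = 111600 m, so Δφ = -426.68 / 111600 × 3600 = -13.764″.

Δφ = -13.8″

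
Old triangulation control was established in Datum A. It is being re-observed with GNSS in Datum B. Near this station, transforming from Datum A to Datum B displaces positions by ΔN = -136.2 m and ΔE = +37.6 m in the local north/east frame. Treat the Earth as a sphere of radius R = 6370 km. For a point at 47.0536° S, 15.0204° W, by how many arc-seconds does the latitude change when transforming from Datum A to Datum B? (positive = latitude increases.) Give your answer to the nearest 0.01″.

On a sphere of radius R, 1 rad of latitude = R, so Δφ = ΔN / R = -136.2 / 6370000 = -2.1381e-05 rad = -4.410″.

Δφ = -4.41″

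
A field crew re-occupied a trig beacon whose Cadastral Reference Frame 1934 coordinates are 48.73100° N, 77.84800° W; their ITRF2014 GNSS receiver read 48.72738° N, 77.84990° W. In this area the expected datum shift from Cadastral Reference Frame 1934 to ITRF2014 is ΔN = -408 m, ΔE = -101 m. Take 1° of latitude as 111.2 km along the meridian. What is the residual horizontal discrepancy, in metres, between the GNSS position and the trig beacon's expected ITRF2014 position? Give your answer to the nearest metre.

39 m

Observed coordinate differences: Δφ = -0.00362°, Δλ = -0.00190°.
Converting to metres (1° lat = 111200 m, cos φ = 0.659595): observed ΔN = -402.5 m, observed ΔE = -139.4 m.
Subtracting the expected shift leaves a residual of -402.5 − (-408) = 5.5 m north and -139.4 − (-101) = -38.4 m east.
Residual distance = √(5.5² + (-38.4)²) = 38.7 m.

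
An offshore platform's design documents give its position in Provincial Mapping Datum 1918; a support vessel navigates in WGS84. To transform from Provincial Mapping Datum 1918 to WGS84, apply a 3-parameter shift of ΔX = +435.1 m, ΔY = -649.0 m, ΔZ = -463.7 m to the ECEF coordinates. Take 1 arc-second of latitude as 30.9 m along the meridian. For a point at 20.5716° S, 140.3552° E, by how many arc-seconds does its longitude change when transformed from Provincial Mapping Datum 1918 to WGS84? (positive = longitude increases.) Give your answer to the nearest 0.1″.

sin φ = -0.351378, cos φ = 0.936234, sin λ = 0.638026, cos λ = -0.770015.
East component: ΔE = −sin λ·ΔX + cos λ·ΔY = −(0.638026)(435.1) + (-0.770015)(-649.0) = 222.13 m.
1° of latitude spans 3600 × 30.90 = 111240 m; at latitude φ, 1° of longitude spans that × cos φ = 104146.7 m, so Δλ = 222.13 / 104146.7 × 3600 = 7.678″.

Δλ = 7.7″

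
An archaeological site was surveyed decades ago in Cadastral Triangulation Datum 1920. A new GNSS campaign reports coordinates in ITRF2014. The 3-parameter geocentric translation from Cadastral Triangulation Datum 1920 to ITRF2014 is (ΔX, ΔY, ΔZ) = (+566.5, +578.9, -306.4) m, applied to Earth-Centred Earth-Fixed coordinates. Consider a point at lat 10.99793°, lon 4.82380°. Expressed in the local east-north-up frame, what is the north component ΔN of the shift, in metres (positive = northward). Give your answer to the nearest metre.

The local north axis is (−sin φ cos λ, −sin φ sin λ, cos φ), giving ΔN = -107.690 − 9.287 − 300.773 = -417.75 m.

ΔN = -418 m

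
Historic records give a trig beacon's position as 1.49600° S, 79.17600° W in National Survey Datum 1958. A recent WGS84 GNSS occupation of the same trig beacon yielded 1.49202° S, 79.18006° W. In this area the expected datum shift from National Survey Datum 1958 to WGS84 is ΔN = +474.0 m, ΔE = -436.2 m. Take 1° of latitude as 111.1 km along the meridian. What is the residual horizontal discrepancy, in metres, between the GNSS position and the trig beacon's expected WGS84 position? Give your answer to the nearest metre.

Observed coordinate differences: Δφ = +0.00398°, Δλ = -0.00406°.
Converting to metres (1° lat = 111100 m, cos φ = 0.999659): observed ΔN = 442.2 m, observed ΔE = -450.9 m.
Subtracting the expected shift leaves a residual of 442.2 − (474.0) = -31.8 m north and -450.9 − (-436.2) = -14.7 m east.
Residual distance = √((-31.8)² + (-14.7)²) = 35.1 m.

35 m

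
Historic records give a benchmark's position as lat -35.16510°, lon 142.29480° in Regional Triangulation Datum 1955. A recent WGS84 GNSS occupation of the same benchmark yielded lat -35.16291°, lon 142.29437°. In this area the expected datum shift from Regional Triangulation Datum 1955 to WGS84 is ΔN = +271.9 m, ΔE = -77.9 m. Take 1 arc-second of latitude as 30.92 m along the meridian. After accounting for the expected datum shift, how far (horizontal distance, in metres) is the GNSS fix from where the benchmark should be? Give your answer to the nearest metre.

Observed coordinate differences: Δφ = +0.00219°, Δλ = -0.00043°.
Converting to metres (1° lat = 111312 m, cos φ = 0.817496): observed ΔN = 243.8 m, observed ΔE = -39.1 m.
Subtracting the expected shift leaves a residual of 243.8 − (271.9) = -28.1 m north and -39.1 − (-77.9) = 38.8 m east.
Residual distance = √((-28.1)² + 38.8²) = 47.9 m.

48 m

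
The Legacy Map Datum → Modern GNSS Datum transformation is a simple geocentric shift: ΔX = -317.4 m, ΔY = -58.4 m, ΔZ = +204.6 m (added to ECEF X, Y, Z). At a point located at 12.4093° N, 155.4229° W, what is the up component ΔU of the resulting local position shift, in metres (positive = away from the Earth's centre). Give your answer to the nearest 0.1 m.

ΔU = 349.6 m

The local up (radial) axis is (cos φ cos λ, cos φ sin λ, sin φ), giving ΔU = 281.901 + 23.722 + 43.967 = 349.59 m.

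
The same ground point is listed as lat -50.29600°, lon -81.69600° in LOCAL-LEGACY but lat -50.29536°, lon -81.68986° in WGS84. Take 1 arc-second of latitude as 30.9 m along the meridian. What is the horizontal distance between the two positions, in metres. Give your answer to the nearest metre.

Δφ = -50.29536° − -50.29600° = +0.00064°; Δλ = -81.68986° − -81.69600° = +0.00614°.
1° of latitude = 3600 × 30.90 = 111240 m.
ΔN = Δφ × 111240 = 71.2 m; ΔE = Δλ × 111240 × cos(-50.29600°) = +0.00614 × 111240 × 0.638822 = 436.3 m.
Distance = √(ΔE² + ΔN²) = √(436.3² + 71.2²) = 442.1 m.

442 m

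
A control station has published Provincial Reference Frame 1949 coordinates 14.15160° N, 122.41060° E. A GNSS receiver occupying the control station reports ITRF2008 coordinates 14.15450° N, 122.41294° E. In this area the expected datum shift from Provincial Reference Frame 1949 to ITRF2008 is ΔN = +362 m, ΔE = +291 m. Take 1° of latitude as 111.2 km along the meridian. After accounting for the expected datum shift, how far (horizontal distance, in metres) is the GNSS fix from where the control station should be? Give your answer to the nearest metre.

Observed coordinate differences: Δφ = +0.00290°, Δλ = +0.00234°.
Converting to metres (1° lat = 111200 m, cos φ = 0.969652): observed ΔN = 322.5 m, observed ΔE = 252.3 m.
Subtracting the expected shift leaves a residual of 322.5 − (362) = -39.5 m north and 252.3 − (291) = -38.7 m east.
Residual distance = √((-39.5)² + (-38.7)²) = 55.3 m.

55 m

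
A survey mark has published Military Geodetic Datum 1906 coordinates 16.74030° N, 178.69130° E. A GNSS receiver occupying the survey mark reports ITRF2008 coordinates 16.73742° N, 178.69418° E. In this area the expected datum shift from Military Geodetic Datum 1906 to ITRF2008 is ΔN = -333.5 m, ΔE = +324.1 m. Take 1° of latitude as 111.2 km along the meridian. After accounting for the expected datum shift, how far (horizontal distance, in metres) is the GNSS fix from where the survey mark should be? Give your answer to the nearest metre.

Observed coordinate differences: Δφ = -0.00288°, Δλ = +0.00288°.
Converting to metres (1° lat = 111200 m, cos φ = 0.957620): observed ΔN = -320.3 m, observed ΔE = 306.7 m.
Subtracting the expected shift leaves a residual of -320.3 − (-333.5) = 13.2 m north and 306.7 − (324.1) = -17.4 m east.
Residual distance = √(13.2² + (-17.4)²) = 21.9 m.

22 m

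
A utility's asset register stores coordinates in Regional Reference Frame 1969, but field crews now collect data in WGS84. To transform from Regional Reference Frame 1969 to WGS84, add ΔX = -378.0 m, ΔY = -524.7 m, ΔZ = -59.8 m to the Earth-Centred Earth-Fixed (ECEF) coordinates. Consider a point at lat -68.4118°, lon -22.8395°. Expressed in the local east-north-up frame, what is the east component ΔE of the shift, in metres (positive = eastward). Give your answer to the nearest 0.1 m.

ΔE = -630.3 m

At φ = -68.4118°, λ = -22.8395°: sin φ = -0.929852, cos φ = 0.367933, sin λ = -0.388151, cos λ = 0.921596.
ΔE = −sin λ·ΔX + cos λ·ΔY = −(-0.388151)·(-378.0) + (0.921596)·(-524.7) = -630.28 m.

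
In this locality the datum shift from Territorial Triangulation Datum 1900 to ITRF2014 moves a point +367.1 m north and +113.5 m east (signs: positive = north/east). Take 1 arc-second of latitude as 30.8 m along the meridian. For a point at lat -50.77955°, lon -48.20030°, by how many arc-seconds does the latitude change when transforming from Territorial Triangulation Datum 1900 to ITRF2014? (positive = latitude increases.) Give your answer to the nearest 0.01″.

1″ of latitude = 30.80 m, so Δφ = 367.1 / 30.80 = 11.919″.

Δφ = 11.92″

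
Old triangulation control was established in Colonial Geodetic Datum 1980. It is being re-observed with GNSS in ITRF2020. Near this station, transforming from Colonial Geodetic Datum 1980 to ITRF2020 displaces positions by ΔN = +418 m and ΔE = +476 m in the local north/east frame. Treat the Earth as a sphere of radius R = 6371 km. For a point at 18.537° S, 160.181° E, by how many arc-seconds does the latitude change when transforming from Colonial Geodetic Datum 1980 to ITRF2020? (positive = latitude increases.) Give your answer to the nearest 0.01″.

On a sphere of radius R, 1 rad of latitude = R, so Δφ = ΔN / R = 418.0 / 6371000 = 6.5610e-05 rad = 13.533″.

Δφ = 13.53″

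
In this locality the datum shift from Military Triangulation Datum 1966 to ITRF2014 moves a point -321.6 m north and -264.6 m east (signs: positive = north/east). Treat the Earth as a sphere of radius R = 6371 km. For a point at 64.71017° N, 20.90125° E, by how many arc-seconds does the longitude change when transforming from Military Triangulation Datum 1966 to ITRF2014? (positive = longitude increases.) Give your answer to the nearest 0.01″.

At latitude 64.71017°, cos φ = 0.427197.
One radian of longitude at latitude φ spans R cos φ, so Δλ = ΔE / (R cos φ) = -264.6 / (6371000 × 0.427197) = -9.7220e-05 rad = -20.053″.

Δλ = -20.05″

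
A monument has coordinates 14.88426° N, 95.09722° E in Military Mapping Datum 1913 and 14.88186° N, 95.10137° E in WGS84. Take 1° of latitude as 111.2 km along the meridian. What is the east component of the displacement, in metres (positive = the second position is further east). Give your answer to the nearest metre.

ΔE = 446 m

Δφ = 14.88186° − 14.88426° = -0.00240°; Δλ = 95.10137° − 95.09722° = +0.00415°.
ΔN = Δφ × 111200 = -266.9 m; ΔE = Δλ × 111200 × cos(14.88426°) = +0.00415 × 111200 × 0.966447 = 446.0 m.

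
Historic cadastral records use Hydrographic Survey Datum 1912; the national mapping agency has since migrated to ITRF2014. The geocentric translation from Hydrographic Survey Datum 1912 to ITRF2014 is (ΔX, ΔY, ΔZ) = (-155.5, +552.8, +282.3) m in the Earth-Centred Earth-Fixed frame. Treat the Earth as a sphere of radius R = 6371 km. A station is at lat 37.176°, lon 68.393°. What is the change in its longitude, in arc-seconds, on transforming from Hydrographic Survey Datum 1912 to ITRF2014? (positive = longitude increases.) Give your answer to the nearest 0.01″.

Δλ = 14.15″

sin φ = 0.604265, cos φ = 0.796783, sin λ = 0.929732, cos λ = 0.368238.
East component: ΔE = −sin λ·ΔX + cos λ·ΔY = −(0.929732)(-155.5) + (0.368238)(552.8) = 348.14 m.
1° of latitude spans πR/180 = 111195 m; at latitude φ, 1° of longitude spans that × cos φ = 88598.2 m, so Δλ = 348.14 / 88598.2 × 3600 = 14.146″.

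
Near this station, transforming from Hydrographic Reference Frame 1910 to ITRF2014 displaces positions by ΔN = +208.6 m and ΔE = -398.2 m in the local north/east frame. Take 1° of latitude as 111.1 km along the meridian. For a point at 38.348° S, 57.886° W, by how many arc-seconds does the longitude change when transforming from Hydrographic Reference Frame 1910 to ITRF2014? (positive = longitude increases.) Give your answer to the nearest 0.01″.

At latitude -38.348°, cos φ = 0.784257.
1° of longitude at this latitude = 111.1 × cos φ = 87.13 km, so Δλ = -398.2 / 87130.9 = -0.0045701° = -16.452″.

Δλ = -16.45″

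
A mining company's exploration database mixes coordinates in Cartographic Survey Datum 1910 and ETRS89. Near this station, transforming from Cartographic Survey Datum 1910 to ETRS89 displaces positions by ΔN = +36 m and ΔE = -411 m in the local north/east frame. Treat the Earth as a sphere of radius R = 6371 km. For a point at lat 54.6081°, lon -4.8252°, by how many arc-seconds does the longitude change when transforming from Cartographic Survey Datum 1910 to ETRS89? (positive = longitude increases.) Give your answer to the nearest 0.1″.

At latitude 54.6081°, cos φ = 0.579166.
One radian of longitude at latitude φ spans R cos φ, so Δλ = ΔE / (R cos φ) = -411.0 / (6371000 × 0.579166) = -1.1139e-04 rad = -22.975″.

Δλ = -23.0″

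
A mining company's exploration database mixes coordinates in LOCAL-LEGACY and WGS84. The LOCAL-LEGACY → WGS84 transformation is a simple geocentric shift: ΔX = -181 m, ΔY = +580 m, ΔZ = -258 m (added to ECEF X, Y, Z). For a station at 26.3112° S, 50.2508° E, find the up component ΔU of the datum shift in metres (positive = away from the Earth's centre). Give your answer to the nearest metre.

ΔU = 410 m

The local up (radial) axis is (cos φ cos λ, cos φ sin λ, sin φ), giving ΔU = -103.746 + 399.735 + 114.358 = 410.35 m.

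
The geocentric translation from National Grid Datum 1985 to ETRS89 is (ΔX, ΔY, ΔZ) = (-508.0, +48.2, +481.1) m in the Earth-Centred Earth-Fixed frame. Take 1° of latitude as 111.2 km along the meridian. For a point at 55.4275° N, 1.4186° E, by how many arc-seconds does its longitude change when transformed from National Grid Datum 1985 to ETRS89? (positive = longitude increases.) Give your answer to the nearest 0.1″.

sin φ = 0.823409, cos φ = 0.567449, sin λ = 0.024757, cos λ = 0.999694.
East component: ΔE = −sin λ·ΔX + cos λ·ΔY = −(0.024757)(-508.0) + (0.999694)(48.2) = 60.76 m.
1° of latitude spans 111200 m; at latitude φ, 1° of longitude spans that × cos φ = 63100.3 m, so Δλ = 60.76 / 63100.3 × 3600 = 3.467″.

Δλ = 3.5″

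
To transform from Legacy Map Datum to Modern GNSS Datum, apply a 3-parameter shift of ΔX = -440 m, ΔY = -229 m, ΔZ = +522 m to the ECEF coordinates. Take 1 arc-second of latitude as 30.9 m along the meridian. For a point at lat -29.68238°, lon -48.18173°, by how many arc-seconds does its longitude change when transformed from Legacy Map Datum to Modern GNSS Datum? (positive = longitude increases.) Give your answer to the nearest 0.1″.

sin φ = -0.495192, cos φ = 0.868784, sin λ = -0.745263, cos λ = 0.666770.
East component: ΔE = −sin λ·ΔX + cos λ·ΔY = −(-0.745263)(-440) + (0.666770)(-229) = -480.61 m.
1° of latitude spans 3600 × 30.90 = 111240 m; at latitude φ, 1° of longitude spans that × cos φ = 96643.5 m, so Δλ = -480.61 / 96643.5 × 3600 = -17.903″.

Δλ = -17.9″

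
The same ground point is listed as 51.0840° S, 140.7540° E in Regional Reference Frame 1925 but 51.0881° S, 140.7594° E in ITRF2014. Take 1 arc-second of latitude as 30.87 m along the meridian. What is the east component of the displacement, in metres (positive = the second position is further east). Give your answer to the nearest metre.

Δφ = -51.0881° − -51.0840° = -0.0041°; Δλ = 140.7594° − 140.7540° = +0.0054°.
1° of latitude = 3600 × 30.87 = 111132 m.
ΔN = Δφ × 111132 = -455.6 m; ΔE = Δλ × 111132 × cos(-51.0840°) = +0.0054 × 111132 × 0.628180 = 377.0 m.

ΔE = 377 m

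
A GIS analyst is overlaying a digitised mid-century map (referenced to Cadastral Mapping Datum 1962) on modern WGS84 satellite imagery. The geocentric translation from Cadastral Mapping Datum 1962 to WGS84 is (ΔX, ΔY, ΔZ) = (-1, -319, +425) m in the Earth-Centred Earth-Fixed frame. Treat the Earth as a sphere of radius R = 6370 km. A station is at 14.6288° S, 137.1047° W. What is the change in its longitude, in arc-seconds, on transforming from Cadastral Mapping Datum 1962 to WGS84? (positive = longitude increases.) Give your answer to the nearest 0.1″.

Δλ = 7.8″

sin φ = -0.252556, cos φ = 0.967582, sin λ = -0.680661, cos λ = -0.732599.
East component: ΔE = −sin λ·ΔX + cos λ·ΔY = −(-0.680661)(-1) + (-0.732599)(-319) = 233.02 m.
1° of latitude spans πR/180 = 111177 m; at latitude φ, 1° of longitude spans that × cos φ = 107573.4 m, so Δλ = 233.02 / 107573.4 × 3600 = 7.798″.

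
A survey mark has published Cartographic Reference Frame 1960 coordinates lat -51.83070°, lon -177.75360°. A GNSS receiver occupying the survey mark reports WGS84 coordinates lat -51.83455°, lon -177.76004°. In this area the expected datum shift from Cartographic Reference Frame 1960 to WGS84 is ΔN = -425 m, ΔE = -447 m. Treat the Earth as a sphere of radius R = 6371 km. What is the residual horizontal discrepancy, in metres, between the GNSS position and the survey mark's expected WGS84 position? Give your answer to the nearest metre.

5 m

Observed coordinate differences: Δφ = -0.00385°, Δλ = -0.00644°.
Converting to metres (1° lat = 111195 m, cos φ = 0.617987): observed ΔN = -428.1 m, observed ΔE = -442.5 m.
Subtracting the expected shift leaves a residual of -428.1 − (-425) = -3.1 m north and -442.5 − (-447) = 4.5 m east.
Residual distance = √((-3.1)² + 4.5²) = 5.4 m.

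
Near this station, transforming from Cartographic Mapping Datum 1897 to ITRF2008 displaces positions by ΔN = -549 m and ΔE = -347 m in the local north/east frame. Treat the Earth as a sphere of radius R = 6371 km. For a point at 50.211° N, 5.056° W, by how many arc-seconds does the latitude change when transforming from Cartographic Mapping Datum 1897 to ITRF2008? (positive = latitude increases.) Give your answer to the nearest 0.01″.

On a sphere of radius R, 1 rad of latitude = R, so Δφ = ΔN / R = -549.0 / 6371000 = -8.6172e-05 rad = -17.774″.

Δφ = -17.77″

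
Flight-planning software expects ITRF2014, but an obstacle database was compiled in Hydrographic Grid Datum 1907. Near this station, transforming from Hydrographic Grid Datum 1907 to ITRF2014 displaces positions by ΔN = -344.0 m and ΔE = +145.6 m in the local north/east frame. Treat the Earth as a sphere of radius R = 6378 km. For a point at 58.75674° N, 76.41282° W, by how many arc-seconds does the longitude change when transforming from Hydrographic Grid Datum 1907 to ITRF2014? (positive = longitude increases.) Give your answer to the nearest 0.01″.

At latitude 58.75674°, cos φ = 0.518673.
One radian of longitude at latitude φ spans R cos φ, so Δλ = ΔE / (R cos φ) = 145.6 / (6378000 × 0.518673) = 4.4013e-05 rad = 9.078″.

Δλ = 9.08″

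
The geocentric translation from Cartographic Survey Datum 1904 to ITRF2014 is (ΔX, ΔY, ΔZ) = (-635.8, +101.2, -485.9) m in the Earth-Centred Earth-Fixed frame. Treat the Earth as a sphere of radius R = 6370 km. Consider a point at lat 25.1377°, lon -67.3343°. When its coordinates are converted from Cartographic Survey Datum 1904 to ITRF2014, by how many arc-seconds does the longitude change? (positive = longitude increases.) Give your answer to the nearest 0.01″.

sin φ = 0.424795, cos φ = 0.905289, sin λ = -0.922769, cos λ = 0.385354.
East component: ΔE = −sin λ·ΔX + cos λ·ΔY = −(-0.922769)(-635.8) + (0.385354)(101.2) = -547.70 m.
1° of latitude spans πR/180 = 111177 m; at latitude φ, 1° of longitude spans that × cos φ = 100647.8 m, so Δλ = -547.70 / 100647.8 × 3600 = -19.590″.

Δλ = -19.59″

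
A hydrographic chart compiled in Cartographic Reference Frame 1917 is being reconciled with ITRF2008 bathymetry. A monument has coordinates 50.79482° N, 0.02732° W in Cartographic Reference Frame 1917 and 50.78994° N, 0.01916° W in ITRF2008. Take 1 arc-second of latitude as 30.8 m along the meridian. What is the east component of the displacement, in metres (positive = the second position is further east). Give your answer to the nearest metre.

Δφ = 50.78994° − 50.79482° = -0.00488°; Δλ = -0.01916° − -0.02732° = +0.00816°.
1° of latitude = 3600 × 30.80 = 110880 m.
ΔN = Δφ × 110880 = -541.1 m; ΔE = Δλ × 110880 × cos(50.79482°) = +0.00816 × 110880 × 0.632099 = 571.9 m.

ΔE = 572 m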